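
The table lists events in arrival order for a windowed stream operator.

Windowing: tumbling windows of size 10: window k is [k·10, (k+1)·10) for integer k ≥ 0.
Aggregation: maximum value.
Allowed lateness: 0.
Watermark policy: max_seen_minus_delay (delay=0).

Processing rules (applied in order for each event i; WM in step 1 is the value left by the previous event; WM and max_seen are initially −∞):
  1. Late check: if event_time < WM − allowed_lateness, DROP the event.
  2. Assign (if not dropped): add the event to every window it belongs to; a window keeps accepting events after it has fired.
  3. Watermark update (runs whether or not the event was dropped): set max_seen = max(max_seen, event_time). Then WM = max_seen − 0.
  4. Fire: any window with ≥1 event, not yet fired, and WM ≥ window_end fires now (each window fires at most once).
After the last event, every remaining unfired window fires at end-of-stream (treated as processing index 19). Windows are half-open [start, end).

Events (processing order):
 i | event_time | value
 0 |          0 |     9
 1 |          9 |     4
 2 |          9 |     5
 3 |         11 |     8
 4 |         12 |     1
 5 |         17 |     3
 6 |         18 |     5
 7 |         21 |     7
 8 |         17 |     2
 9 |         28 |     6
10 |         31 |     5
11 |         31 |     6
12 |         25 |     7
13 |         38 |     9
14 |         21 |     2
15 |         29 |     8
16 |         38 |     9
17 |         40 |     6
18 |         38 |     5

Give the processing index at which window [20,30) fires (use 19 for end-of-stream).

i=0 t=0 v=9: → [0,10); WM=0
i=1 t=9 v=4: → [0,10); WM=9
i=2 t=9 v=5: → [0,10); WM=9
i=3 t=11 v=8: → [10,20); WM=11; [0,10) fires=9
i=4 t=12 v=1: → [10,20); WM=12
i=5 t=17 v=3: → [10,20); WM=17
i=6 t=18 v=5: → [10,20); WM=18
i=7 t=21 v=7: → [20,30); WM=21; [10,20) fires=8
i=8 t=17 v=2: DROP (t<21-0); WM=21
i=9 t=28 v=6: → [20,30); WM=28
i=10 t=31 v=5: → [30,40); WM=31; [20,30) fires=7
i=11 t=31 v=6: → [30,40); WM=31
i=12 t=25 v=7: DROP (t<31-0); WM=31
i=13 t=38 v=9: → [30,40); WM=38
i=14 t=21 v=2: DROP (t<38-0); WM=38
i=15 t=29 v=8: DROP (t<38-0); WM=38
i=16 t=38 v=9: → [30,40); WM=38
i=17 t=40 v=6: → [40,50); WM=40; [30,40) fires=9
i=18 t=38 v=5: DROP (t<40-0); WM=40

10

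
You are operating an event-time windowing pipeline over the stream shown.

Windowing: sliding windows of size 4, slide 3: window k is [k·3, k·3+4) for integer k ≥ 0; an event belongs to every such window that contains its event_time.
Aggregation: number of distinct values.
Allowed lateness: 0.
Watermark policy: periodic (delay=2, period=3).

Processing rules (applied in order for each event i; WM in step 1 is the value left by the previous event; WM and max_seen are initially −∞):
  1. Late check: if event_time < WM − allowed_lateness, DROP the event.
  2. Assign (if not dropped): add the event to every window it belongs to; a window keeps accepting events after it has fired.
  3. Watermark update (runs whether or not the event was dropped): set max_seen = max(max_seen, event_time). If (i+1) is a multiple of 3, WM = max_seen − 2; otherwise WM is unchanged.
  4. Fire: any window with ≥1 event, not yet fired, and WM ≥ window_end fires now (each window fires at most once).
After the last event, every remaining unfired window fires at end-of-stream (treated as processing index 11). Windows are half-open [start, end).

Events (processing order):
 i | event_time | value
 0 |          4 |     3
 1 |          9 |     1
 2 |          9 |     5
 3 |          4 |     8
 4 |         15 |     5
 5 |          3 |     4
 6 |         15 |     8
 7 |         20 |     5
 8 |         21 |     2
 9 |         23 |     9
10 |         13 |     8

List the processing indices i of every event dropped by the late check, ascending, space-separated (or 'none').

i=0 t=4 v=3: → [3,7); WM=−∞
i=1 t=9 v=1: → [9,13),[6,10); WM=−∞
i=2 t=9 v=5: → [9,13),[6,10); WM=7; [3,7) fires=1
i=3 t=4 v=8: DROP (t<7-0); WM=7
i=4 t=15 v=5: → [15,19),[12,16); WM=7
i=5 t=3 v=4: DROP (t<7-0); WM=13; [6,10) fires=2 [9,13) fires=2
i=6 t=15 v=8: → [15,19),[12,16); WM=13
i=7 t=20 v=5: → [18,22); WM=13
i=8 t=21 v=2: → [21,25),[18,22); WM=19; [12,16) fires=2 [15,19) fires=2
i=9 t=23 v=9: → [21,25); WM=19
i=10 t=13 v=8: DROP (t<19-0); WM=19

3 5 10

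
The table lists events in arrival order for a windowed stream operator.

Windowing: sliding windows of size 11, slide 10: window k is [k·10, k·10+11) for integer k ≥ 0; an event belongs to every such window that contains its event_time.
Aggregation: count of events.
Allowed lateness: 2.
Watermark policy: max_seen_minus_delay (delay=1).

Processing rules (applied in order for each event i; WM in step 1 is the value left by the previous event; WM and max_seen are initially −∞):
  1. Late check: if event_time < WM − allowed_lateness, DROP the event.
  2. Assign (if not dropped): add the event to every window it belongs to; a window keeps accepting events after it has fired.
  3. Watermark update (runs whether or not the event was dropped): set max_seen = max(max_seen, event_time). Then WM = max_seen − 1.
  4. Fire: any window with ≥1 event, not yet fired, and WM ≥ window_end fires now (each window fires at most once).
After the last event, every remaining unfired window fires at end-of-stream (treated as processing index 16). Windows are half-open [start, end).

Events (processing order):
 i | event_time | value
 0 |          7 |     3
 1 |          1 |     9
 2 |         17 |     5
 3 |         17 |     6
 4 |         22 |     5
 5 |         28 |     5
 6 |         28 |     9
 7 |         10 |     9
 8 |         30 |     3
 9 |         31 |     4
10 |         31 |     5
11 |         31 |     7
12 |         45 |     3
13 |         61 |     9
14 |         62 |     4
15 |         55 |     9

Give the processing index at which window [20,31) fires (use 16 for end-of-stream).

12

i=0 t=7 v=3: → [0,11); WM=6
i=1 t=1 v=9: DROP (t<6-2); WM=6
i=2 t=17 v=5: → [10,21); WM=16; [0,11) fires=1
i=3 t=17 v=6: → [10,21); WM=16
i=4 t=22 v=5: → [20,31); WM=21; [10,21) fires=2
i=5 t=28 v=5: → [20,31); WM=27
i=6 t=28 v=9: → [20,31); WM=27
i=7 t=10 v=9: DROP (t<27-2); WM=27
i=8 t=30 v=3: → [30,41),[20,31); WM=29
i=9 t=31 v=4: → [30,41); WM=30
i=10 t=31 v=5: → [30,41); WM=30
i=11 t=31 v=7: → [30,41); WM=30
i=12 t=45 v=3: → [40,51); WM=44; [20,31) fires=4 [30,41) fires=4
i=13 t=61 v=9: → [60,71); WM=60; [40,51) fires=1
i=14 t=62 v=4: → [60,71); WM=61
i=15 t=55 v=9: DROP (t<61-2); WM=61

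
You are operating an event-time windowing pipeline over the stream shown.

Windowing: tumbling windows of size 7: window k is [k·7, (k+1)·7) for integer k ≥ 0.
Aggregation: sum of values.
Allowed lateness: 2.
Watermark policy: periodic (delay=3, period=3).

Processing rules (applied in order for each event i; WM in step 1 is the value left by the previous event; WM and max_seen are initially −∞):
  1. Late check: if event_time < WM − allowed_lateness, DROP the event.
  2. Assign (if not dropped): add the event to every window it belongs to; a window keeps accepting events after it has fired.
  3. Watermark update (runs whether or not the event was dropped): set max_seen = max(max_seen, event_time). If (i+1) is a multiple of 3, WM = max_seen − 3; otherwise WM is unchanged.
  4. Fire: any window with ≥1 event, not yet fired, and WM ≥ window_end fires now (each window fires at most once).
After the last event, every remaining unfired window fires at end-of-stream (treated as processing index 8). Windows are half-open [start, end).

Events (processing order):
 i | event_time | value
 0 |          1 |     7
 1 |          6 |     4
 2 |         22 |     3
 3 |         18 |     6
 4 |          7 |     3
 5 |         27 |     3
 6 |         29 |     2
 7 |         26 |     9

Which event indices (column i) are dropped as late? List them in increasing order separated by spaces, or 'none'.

4

i=0 t=1 v=7: → [0,7); WM=−∞
i=1 t=6 v=4: → [0,7); WM=−∞
i=2 t=22 v=3: → [21,28); WM=19; [0,7) fires=11
i=3 t=18 v=6: → [14,21); WM=19
i=4 t=7 v=3: DROP (t<19-2); WM=19
i=5 t=27 v=3: → [21,28); WM=24; [14,21) fires=6
i=6 t=29 v=2: → [28,35); WM=24
i=7 t=26 v=9: → [21,28); WM=24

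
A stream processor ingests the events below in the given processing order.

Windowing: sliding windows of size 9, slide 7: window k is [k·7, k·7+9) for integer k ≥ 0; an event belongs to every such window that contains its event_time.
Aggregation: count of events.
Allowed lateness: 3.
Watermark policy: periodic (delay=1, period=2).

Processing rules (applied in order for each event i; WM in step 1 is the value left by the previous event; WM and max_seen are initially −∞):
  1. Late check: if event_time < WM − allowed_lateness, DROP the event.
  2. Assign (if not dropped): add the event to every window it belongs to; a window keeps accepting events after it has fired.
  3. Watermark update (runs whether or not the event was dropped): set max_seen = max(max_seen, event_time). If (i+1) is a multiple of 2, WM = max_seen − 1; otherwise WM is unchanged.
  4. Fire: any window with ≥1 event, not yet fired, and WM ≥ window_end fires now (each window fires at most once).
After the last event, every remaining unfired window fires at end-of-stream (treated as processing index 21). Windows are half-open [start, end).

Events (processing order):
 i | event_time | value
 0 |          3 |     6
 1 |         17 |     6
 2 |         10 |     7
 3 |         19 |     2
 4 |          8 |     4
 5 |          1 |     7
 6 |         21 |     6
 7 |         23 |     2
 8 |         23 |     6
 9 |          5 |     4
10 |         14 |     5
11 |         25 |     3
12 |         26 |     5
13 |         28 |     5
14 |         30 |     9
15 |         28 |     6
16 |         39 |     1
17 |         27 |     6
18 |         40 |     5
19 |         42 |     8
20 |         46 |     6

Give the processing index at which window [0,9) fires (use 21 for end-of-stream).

i=0 t=3 v=6: → [0,9); WM=−∞
i=1 t=17 v=6: → [14,23); WM=16; [0,9) fires=1
i=2 t=10 v=7: DROP (t<16-3); WM=16
i=3 t=19 v=2: → [14,23); WM=18
i=4 t=8 v=4: DROP (t<18-3); WM=18
i=5 t=1 v=7: DROP (t<18-3); WM=18
i=6 t=21 v=6: → [21,30),[14,23); WM=18
i=7 t=23 v=2: → [21,30); WM=22
i=8 t=23 v=6: → [21,30); WM=22
i=9 t=5 v=4: DROP (t<22-3); WM=22
i=10 t=14 v=5: DROP (t<22-3); WM=22
i=11 t=25 v=3: → [21,30); WM=24; [14,23) fires=3
i=12 t=26 v=5: → [21,30); WM=24
i=13 t=28 v=5: → [28,37),[21,30); WM=27
i=14 t=30 v=9: → [28,37); WM=27
i=15 t=28 v=6: → [28,37),[21,30); WM=29
i=16 t=39 v=1: → [35,44); WM=29
i=17 t=27 v=6: → [21,30); WM=38; [21,30) fires=8 [28,37) fires=3
i=18 t=40 v=5: → [35,44); WM=38
i=19 t=42 v=8: → [42,51),[35,44); WM=41
i=20 t=46 v=6: → [42,51); WM=41

1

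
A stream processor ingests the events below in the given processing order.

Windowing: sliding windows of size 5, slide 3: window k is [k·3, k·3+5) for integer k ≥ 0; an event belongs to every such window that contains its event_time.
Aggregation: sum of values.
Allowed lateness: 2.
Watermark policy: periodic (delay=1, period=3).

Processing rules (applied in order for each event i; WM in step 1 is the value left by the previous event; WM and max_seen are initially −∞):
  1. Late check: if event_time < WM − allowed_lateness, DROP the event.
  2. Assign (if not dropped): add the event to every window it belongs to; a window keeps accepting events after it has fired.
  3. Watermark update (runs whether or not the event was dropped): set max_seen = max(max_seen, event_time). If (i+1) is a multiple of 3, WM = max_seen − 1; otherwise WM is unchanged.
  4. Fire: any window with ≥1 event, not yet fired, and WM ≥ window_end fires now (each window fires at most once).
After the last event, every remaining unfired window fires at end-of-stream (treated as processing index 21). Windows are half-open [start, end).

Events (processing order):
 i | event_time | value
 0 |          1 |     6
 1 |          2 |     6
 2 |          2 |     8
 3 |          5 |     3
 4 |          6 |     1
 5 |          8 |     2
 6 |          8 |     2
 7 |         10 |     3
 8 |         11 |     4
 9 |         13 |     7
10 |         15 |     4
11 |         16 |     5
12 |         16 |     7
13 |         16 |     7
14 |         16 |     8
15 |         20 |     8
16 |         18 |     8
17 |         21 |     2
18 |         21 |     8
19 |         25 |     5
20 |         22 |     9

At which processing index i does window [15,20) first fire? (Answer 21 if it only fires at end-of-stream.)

i=0 t=1 v=6: → [0,5); WM=−∞
i=1 t=2 v=6: → [0,5); WM=−∞
i=2 t=2 v=8: → [0,5); WM=1
i=3 t=5 v=3: → [3,8); WM=1
i=4 t=6 v=1: → [6,11),[3,8); WM=1
i=5 t=8 v=2: → [6,11); WM=7; [0,5) fires=20
i=6 t=8 v=2: → [6,11); WM=7
i=7 t=10 v=3: → [9,14),[6,11); WM=7
i=8 t=11 v=4: → [9,14); WM=10; [3,8) fires=4
i=9 t=13 v=7: → [12,17),[9,14); WM=10
i=10 t=15 v=4: → [15,20),[12,17); WM=10
i=11 t=16 v=5: → [15,20),[12,17); WM=15; [6,11) fires=8 [9,14) fires=14
i=12 t=16 v=7: → [15,20),[12,17); WM=15
i=13 t=16 v=7: → [15,20),[12,17); WM=15
i=14 t=16 v=8: → [15,20),[12,17); WM=15
i=15 t=20 v=8: → [18,23); WM=15
i=16 t=18 v=8: → [18,23),[15,20); WM=15
i=17 t=21 v=2: → [21,26),[18,23); WM=20; [12,17) fires=38 [15,20) fires=39
i=18 t=21 v=8: → [21,26),[18,23); WM=20
i=19 t=25 v=5: → [24,29),[21,26); WM=20
i=20 t=22 v=9: → [21,26),[18,23); WM=24; [18,23) fires=35

17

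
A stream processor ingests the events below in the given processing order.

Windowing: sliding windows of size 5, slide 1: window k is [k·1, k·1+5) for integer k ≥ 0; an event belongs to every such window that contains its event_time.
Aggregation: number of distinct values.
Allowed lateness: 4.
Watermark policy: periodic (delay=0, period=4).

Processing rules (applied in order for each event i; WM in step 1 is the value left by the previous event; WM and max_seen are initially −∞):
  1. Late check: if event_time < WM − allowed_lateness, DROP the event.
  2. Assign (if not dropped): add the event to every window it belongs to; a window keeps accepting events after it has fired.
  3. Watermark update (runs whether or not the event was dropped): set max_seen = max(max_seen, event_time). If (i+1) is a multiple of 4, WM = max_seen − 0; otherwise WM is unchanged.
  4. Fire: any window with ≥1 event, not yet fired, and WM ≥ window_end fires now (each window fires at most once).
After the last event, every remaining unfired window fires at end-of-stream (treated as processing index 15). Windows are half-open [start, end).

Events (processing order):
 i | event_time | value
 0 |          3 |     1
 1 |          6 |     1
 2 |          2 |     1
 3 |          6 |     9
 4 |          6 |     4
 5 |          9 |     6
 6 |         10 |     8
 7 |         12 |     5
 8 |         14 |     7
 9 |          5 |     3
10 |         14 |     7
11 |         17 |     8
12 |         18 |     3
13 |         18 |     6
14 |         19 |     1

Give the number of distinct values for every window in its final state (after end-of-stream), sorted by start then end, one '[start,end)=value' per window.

[0,5)=1 [1,6)=1 [2,7)=3 [3,8)=3 [4,9)=3 [5,10)=4 [6,11)=5 [7,12)=2 [8,13)=3 [9,14)=3 [10,15)=3 [11,16)=2 [12,17)=2 [13,18)=2 [14,19)=4 [15,20)=4 [16,21)=4 [17,22)=4 [18,23)=3 [19,24)=1

i=0 t=3 v=1: → [3,8),[2,7),[1,6),[0,5); WM=−∞
i=1 t=6 v=1: → [6,11),[5,10),[4,9),[3,8),[2,7); WM=−∞
i=2 t=2 v=1: → [2,7),[1,6),[0,5); WM=−∞
i=3 t=6 v=9: → [6,11),[5,10),[4,9),[3,8),[2,7); WM=6; [0,5) fires=1 [1,6) fires=1
i=4 t=6 v=4: → [6,11),[5,10),[4,9),[3,8),[2,7); WM=6
i=5 t=9 v=6: → [9,14),[8,13),[7,12),[6,11),[5,10); WM=6
i=6 t=10 v=8: → [10,15),[9,14),[8,13),[7,12),[6,11); WM=6
i=7 t=12 v=5: → [12,17),[11,16),[10,15),[9,14),[8,13); WM=12; [2,7) fires=3 [3,8) fires=3 [4,9) fires=3 [5,10) fires=4 [6,11) fires=5 [7,12) fires=2
i=8 t=14 v=7: → [14,19),[13,18),[12,17),[11,16),[10,15); WM=12
i=9 t=5 v=3: DROP (t<12-4); WM=12
i=10 t=14 v=7: → [14,19),[13,18),[12,17),[11,16),[10,15); WM=12
i=11 t=17 v=8: → [17,22),[16,21),[15,20),[14,19),[13,18); WM=17; [8,13) fires=3 [9,14) fires=3 [10,15) fires=3 [11,16) fires=2 [12,17) fires=2
i=12 t=18 v=3: → [18,23),[17,22),[16,21),[15,20),[14,19); WM=17
i=13 t=18 v=6: → [18,23),[17,22),[16,21),[15,20),[14,19); WM=17
i=14 t=19 v=1: → [19,24),[18,23),[17,22),[16,21),[15,20); WM=17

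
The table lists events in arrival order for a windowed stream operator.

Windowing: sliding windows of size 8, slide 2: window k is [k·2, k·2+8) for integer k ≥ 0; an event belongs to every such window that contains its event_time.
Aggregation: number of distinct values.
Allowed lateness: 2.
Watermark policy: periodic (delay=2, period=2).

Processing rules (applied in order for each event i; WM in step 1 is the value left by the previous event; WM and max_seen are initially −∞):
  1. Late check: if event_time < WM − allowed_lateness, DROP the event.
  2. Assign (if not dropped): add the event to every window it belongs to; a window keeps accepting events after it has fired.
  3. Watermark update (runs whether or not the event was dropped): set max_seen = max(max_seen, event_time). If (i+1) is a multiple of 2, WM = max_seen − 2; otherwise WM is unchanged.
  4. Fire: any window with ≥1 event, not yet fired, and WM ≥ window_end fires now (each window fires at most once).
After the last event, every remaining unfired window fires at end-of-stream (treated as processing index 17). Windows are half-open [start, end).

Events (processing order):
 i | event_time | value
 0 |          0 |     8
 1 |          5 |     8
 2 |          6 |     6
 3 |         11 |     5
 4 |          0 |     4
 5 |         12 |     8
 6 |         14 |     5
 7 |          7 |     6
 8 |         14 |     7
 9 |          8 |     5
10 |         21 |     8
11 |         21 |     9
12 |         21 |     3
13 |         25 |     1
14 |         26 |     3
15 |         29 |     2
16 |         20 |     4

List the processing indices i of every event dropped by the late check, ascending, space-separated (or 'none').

i=0 t=0 v=8: → [0,8); WM=−∞
i=1 t=5 v=8: → [4,12),[2,10),[0,8); WM=3
i=2 t=6 v=6: → [6,14),[4,12),[2,10),[0,8); WM=3
i=3 t=11 v=5: → [10,18),[8,16),[6,14),[4,12); WM=9; [0,8) fires=2
i=4 t=0 v=4: DROP (t<9-2); WM=9
i=5 t=12 v=8: → [12,20),[10,18),[8,16),[6,14); WM=10; [2,10) fires=2
i=6 t=14 v=5: → [14,22),[12,20),[10,18),[8,16); WM=10
i=7 t=7 v=6: DROP (t<10-2); WM=12; [4,12) fires=3
i=8 t=14 v=7: → [14,22),[12,20),[10,18),[8,16); WM=12
i=9 t=8 v=5: DROP (t<12-2); WM=12
i=10 t=21 v=8: → [20,28),[18,26),[16,24),[14,22); WM=12
i=11 t=21 v=9: → [20,28),[18,26),[16,24),[14,22); WM=19; [6,14) fires=3 [8,16) fires=3 [10,18) fires=3
i=12 t=21 v=3: → [20,28),[18,26),[16,24),[14,22); WM=19
i=13 t=25 v=1: → [24,32),[22,30),[20,28),[18,26); WM=23; [12,20) fires=3 [14,22) fires=5
i=14 t=26 v=3: → [26,34),[24,32),[22,30),[20,28); WM=23
i=15 t=29 v=2: → [28,36),[26,34),[24,32),[22,30); WM=27; [16,24) fires=3 [18,26) fires=4
i=16 t=20 v=4: DROP (t<27-2); WM=27

4 7 9 16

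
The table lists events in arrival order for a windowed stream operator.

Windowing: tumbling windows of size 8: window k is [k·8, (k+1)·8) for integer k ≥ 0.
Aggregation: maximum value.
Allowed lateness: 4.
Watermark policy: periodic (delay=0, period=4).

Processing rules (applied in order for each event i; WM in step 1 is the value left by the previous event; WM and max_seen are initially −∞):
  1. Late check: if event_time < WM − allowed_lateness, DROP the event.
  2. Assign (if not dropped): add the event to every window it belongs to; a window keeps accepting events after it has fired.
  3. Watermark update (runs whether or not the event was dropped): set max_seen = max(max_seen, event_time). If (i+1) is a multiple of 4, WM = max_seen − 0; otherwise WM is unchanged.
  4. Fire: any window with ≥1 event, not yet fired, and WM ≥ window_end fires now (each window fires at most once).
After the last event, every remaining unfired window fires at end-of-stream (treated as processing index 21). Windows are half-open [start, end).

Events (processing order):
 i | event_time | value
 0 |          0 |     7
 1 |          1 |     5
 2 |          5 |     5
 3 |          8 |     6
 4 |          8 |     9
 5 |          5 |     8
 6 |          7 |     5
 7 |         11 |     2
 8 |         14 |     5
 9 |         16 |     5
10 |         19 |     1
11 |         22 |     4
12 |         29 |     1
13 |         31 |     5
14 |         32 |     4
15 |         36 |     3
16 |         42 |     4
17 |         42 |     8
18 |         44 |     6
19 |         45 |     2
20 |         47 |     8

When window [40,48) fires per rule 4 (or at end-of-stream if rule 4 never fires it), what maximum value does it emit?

i=0 t=0 v=7: → [0,8); WM=−∞
i=1 t=1 v=5: → [0,8); WM=−∞
i=2 t=5 v=5: → [0,8); WM=−∞
i=3 t=8 v=6: → [8,16); WM=8; [0,8) fires=7
i=4 t=8 v=9: → [8,16); WM=8
i=5 t=5 v=8: → [0,8); WM=8
i=6 t=7 v=5: → [0,8); WM=8
i=7 t=11 v=2: → [8,16); WM=11
i=8 t=14 v=5: → [8,16); WM=11
i=9 t=16 v=5: → [16,24); WM=11
i=10 t=19 v=1: → [16,24); WM=11
i=11 t=22 v=4: → [16,24); WM=22; [8,16) fires=9
i=12 t=29 v=1: → [24,32); WM=22
i=13 t=31 v=5: → [24,32); WM=22
i=14 t=32 v=4: → [32,40); WM=22
i=15 t=36 v=3: → [32,40); WM=36; [16,24) fires=5 [24,32) fires=5
i=16 t=42 v=4: → [40,48); WM=36
i=17 t=42 v=8: → [40,48); WM=36
i=18 t=44 v=6: → [40,48); WM=36
i=19 t=45 v=2: → [40,48); WM=45; [32,40) fires=4
i=20 t=47 v=8: → [40,48); WM=45

8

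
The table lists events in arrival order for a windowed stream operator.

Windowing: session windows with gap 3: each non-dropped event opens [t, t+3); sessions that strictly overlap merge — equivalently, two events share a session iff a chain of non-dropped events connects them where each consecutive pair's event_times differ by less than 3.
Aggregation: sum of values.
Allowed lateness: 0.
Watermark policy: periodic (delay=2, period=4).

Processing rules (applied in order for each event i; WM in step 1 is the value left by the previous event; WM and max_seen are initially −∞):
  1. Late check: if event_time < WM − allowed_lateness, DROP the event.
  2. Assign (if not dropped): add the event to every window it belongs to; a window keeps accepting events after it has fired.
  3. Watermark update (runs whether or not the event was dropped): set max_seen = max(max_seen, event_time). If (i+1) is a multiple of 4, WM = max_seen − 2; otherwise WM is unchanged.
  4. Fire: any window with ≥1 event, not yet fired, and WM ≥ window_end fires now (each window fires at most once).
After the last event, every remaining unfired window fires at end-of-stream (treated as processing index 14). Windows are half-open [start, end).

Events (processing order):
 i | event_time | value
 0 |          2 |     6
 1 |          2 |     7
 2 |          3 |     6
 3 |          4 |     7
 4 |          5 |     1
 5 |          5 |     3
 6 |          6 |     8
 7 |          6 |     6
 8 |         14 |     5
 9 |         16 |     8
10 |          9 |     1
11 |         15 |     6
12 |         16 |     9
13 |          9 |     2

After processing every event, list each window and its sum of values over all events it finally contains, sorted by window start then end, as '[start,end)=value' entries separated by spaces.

[2,9)=44 [9,12)=1 [14,19)=28

i=0 t=2 v=6: → [2,5); WM=−∞
i=1 t=2 v=7: → [2,5); WM=−∞
i=2 t=3 v=6: → [2,6); WM=−∞
i=3 t=4 v=7: → [2,7); WM=2
i=4 t=5 v=1: → [2,8); WM=2
i=5 t=5 v=3: → [2,8); WM=2
i=6 t=6 v=8: → [2,9); WM=2
i=7 t=6 v=6: → [2,9); WM=4
i=8 t=14 v=5: → [14,17); WM=4
i=9 t=16 v=8: → [14,19); WM=4
i=10 t=9 v=1: → [9,12); WM=4
i=11 t=15 v=6: → [14,19); WM=14
i=12 t=16 v=9: → [14,19); WM=14
i=13 t=9 v=2: DROP (t<14-0); WM=14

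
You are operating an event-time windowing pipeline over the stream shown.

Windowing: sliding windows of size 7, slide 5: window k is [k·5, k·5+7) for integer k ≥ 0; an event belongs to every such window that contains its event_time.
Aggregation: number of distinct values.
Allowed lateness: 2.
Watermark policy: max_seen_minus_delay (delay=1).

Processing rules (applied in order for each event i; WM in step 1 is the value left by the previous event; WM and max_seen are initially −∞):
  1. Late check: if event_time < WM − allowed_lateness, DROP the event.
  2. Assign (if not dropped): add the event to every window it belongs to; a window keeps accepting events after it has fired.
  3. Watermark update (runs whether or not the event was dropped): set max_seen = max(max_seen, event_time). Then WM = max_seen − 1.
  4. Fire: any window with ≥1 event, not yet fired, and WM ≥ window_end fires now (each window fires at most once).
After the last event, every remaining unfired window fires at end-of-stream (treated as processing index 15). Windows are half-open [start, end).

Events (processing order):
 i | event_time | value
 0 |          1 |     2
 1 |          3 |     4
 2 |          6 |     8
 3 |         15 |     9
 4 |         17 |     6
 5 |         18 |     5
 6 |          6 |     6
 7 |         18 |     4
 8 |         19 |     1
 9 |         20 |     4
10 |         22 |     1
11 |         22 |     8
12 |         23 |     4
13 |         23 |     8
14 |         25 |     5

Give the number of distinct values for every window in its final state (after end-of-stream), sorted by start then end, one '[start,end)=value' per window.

i=0 t=1 v=2: → [0,7); WM=0
i=1 t=3 v=4: → [0,7); WM=2
i=2 t=6 v=8: → [5,12),[0,7); WM=5
i=3 t=15 v=9: → [15,22),[10,17); WM=14; [0,7) fires=3 [5,12) fires=1
i=4 t=17 v=6: → [15,22); WM=16
i=5 t=18 v=5: → [15,22); WM=17; [10,17) fires=1
i=6 t=6 v=6: DROP (t<17-2); WM=17
i=7 t=18 v=4: → [15,22); WM=17
i=8 t=19 v=1: → [15,22); WM=18
i=9 t=20 v=4: → [20,27),[15,22); WM=19
i=10 t=22 v=1: → [20,27); WM=21
i=11 t=22 v=8: → [20,27); WM=21
i=12 t=23 v=4: → [20,27); WM=22; [15,22) fires=5
i=13 t=23 v=8: → [20,27); WM=22
i=14 t=25 v=5: → [25,32),[20,27); WM=24

[0,7)=3 [5,12)=1 [10,17)=1 [15,22)=5 [20,27)=4 [25,32)=1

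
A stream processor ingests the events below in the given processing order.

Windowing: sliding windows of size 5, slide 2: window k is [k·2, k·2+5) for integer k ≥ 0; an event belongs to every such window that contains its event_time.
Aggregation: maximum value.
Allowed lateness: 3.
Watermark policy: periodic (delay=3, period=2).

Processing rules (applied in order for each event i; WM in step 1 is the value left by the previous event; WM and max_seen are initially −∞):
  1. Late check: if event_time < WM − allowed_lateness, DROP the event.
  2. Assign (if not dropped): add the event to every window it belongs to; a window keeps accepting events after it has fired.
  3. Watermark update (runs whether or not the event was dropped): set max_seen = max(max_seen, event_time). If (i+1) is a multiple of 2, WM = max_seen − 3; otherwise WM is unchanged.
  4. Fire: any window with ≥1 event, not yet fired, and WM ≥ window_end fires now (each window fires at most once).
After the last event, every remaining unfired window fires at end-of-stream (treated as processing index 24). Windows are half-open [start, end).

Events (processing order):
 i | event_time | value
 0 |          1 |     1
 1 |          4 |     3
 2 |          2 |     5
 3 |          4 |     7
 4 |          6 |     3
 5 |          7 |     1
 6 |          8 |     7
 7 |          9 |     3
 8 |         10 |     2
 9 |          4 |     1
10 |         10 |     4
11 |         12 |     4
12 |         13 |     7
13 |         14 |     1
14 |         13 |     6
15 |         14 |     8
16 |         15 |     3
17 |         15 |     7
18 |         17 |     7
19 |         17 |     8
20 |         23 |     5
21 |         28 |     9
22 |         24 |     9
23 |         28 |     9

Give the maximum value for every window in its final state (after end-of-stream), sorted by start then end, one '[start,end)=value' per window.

i=0 t=1 v=1: → [0,5); WM=−∞
i=1 t=4 v=3: → [4,9),[2,7),[0,5); WM=1
i=2 t=2 v=5: → [2,7),[0,5); WM=1
i=3 t=4 v=7: → [4,9),[2,7),[0,5); WM=1
i=4 t=6 v=3: → [6,11),[4,9),[2,7); WM=1
i=5 t=7 v=1: → [6,11),[4,9); WM=4
i=6 t=8 v=7: → [8,13),[6,11),[4,9); WM=4
i=7 t=9 v=3: → [8,13),[6,11); WM=6; [0,5) fires=7
i=8 t=10 v=2: → [10,15),[8,13),[6,11); WM=6
i=9 t=4 v=1: → [4,9),[2,7),[0,5); WM=7; [2,7) fires=7
i=10 t=10 v=4: → [10,15),[8,13),[6,11); WM=7
i=11 t=12 v=4: → [12,17),[10,15),[8,13); WM=9; [4,9) fires=7
i=12 t=13 v=7: → [12,17),[10,15); WM=9
i=13 t=14 v=1: → [14,19),[12,17),[10,15); WM=11; [6,11) fires=7
i=14 t=13 v=6: → [12,17),[10,15); WM=11
i=15 t=14 v=8: → [14,19),[12,17),[10,15); WM=11
i=16 t=15 v=3: → [14,19),[12,17); WM=11
i=17 t=15 v=7: → [14,19),[12,17); WM=12
i=18 t=17 v=7: → [16,21),[14,19); WM=12
i=19 t=17 v=8: → [16,21),[14,19); WM=14; [8,13) fires=7
i=20 t=23 v=5: → [22,27),[20,25); WM=14
i=21 t=28 v=9: → [28,33),[26,31),[24,29); WM=25; [10,15) fires=8 [12,17) fires=8 [14,19) fires=8 [16,21) fires=8 [20,25) fires=5
i=22 t=24 v=9: → [24,29),[22,27),[20,25); WM=25
i=23 t=28 v=9: → [28,33),[26,31),[24,29); WM=25

[0,5)=7 [2,7)=7 [4,9)=7 [6,11)=7 [8,13)=7 [10,15)=8 [12,17)=8 [14,19)=8 [16,21)=8 [20,25)=9 [22,27)=9 [24,29)=9 [26,31)=9 [28,33)=9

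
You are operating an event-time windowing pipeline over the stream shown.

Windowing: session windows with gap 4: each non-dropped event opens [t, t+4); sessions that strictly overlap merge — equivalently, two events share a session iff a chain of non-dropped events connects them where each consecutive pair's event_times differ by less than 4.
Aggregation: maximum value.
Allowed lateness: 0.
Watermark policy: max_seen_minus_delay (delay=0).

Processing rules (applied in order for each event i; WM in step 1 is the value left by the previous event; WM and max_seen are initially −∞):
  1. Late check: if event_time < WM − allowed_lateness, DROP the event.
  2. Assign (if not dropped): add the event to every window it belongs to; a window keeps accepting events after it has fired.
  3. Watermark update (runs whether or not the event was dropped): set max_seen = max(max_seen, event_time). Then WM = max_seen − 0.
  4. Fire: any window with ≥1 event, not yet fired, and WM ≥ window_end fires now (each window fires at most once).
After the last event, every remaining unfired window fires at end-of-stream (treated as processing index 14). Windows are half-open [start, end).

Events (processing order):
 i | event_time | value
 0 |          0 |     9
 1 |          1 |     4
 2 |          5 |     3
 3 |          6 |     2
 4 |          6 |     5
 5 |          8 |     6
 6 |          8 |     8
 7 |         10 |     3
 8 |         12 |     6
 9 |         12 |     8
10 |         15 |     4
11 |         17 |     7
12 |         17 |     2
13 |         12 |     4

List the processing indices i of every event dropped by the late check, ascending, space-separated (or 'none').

i=0 t=0 v=9: → [0,4); WM=0
i=1 t=1 v=4: → [0,5); WM=1
i=2 t=5 v=3: → [5,9); WM=5
i=3 t=6 v=2: → [5,10); WM=6
i=4 t=6 v=5: → [5,10); WM=6
i=5 t=8 v=6: → [5,12); WM=8
i=6 t=8 v=8: → [5,12); WM=8
i=7 t=10 v=3: → [5,14); WM=10
i=8 t=12 v=6: → [5,16); WM=12
i=9 t=12 v=8: → [5,16); WM=12
i=10 t=15 v=4: → [5,19); WM=15
i=11 t=17 v=7: → [5,21); WM=17
i=12 t=17 v=2: → [5,21); WM=17
i=13 t=12 v=4: DROP (t<17-0); WM=17

13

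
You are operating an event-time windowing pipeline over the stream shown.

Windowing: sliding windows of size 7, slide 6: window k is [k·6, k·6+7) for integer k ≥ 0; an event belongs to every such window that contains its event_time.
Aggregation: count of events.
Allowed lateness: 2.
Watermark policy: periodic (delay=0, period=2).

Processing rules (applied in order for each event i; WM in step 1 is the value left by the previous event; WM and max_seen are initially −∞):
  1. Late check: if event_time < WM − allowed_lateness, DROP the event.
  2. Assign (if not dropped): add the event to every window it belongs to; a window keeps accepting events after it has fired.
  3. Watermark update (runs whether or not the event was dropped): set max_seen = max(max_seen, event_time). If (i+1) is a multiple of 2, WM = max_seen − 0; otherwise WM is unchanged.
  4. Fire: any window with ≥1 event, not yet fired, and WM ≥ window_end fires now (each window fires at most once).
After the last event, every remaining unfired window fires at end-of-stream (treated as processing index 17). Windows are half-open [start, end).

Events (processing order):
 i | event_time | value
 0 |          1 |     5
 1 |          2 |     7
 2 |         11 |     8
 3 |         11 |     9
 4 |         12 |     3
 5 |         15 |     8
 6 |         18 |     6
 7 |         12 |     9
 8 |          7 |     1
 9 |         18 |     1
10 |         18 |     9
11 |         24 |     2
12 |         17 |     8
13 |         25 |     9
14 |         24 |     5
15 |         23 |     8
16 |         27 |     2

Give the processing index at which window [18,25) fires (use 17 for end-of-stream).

13

i=0 t=1 v=5: → [0,7); WM=−∞
i=1 t=2 v=7: → [0,7); WM=2
i=2 t=11 v=8: → [6,13); WM=2
i=3 t=11 v=9: → [6,13); WM=11; [0,7) fires=2
i=4 t=12 v=3: → [12,19),[6,13); WM=11
i=5 t=15 v=8: → [12,19); WM=15; [6,13) fires=3
i=6 t=18 v=6: → [18,25),[12,19); WM=15
i=7 t=12 v=9: DROP (t<15-2); WM=18
i=8 t=7 v=1: DROP (t<18-2); WM=18
i=9 t=18 v=1: → [18,25),[12,19); WM=18
i=10 t=18 v=9: → [18,25),[12,19); WM=18
i=11 t=24 v=2: → [24,31),[18,25); WM=24; [12,19) fires=5
i=12 t=17 v=8: DROP (t<24-2); WM=24
i=13 t=25 v=9: → [24,31); WM=25; [18,25) fires=4
i=14 t=24 v=5: → [24,31),[18,25); WM=25
i=15 t=23 v=8: → [18,25); WM=25
i=16 t=27 v=2: → [24,31); WM=25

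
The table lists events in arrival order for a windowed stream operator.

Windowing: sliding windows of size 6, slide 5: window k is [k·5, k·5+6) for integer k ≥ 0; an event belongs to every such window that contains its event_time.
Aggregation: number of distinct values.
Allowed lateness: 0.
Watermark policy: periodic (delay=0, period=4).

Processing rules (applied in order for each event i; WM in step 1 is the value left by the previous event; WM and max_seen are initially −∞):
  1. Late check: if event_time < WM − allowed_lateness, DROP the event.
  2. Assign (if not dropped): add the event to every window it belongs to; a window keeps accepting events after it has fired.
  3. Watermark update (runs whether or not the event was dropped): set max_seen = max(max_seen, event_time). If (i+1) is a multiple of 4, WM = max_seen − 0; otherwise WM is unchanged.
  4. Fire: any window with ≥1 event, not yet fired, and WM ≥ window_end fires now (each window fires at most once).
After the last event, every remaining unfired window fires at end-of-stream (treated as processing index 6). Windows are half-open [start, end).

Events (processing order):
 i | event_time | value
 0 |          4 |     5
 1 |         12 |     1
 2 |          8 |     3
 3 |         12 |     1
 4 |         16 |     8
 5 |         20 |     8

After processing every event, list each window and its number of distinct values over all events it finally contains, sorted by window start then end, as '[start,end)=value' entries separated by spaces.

i=0 t=4 v=5: → [0,6); WM=−∞
i=1 t=12 v=1: → [10,16); WM=−∞
i=2 t=8 v=3: → [5,11); WM=−∞
i=3 t=12 v=1: → [10,16); WM=12; [0,6) fires=1 [5,11) fires=1
i=4 t=16 v=8: → [15,21); WM=12
i=5 t=20 v=8: → [20,26),[15,21); WM=12

[0,6)=1 [5,11)=1 [10,16)=1 [15,21)=1 [20,26)=1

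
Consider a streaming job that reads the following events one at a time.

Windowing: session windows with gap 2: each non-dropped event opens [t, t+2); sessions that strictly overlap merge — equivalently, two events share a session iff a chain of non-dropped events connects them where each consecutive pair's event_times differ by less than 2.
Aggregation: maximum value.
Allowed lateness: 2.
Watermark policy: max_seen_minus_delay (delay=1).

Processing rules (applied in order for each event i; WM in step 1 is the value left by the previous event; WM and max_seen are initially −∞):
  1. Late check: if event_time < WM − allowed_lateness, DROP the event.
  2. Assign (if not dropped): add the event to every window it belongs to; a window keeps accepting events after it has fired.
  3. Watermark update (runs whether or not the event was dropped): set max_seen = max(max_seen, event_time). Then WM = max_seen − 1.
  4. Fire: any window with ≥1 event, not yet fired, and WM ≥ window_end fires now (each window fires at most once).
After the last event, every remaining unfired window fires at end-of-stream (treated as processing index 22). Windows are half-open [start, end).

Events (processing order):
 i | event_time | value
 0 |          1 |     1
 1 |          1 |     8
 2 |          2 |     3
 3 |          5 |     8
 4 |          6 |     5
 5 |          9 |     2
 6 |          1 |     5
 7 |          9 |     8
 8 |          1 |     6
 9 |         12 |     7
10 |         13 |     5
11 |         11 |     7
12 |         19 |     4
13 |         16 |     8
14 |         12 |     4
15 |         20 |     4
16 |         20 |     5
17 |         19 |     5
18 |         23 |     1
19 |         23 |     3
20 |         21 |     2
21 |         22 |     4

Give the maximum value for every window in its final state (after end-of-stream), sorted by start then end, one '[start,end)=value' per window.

i=0 t=1 v=1: → [1,3); WM=0
i=1 t=1 v=8: → [1,3); WM=0
i=2 t=2 v=3: → [1,4); WM=1
i=3 t=5 v=8: → [5,7); WM=4
i=4 t=6 v=5: → [5,8); WM=5
i=5 t=9 v=2: → [9,11); WM=8
i=6 t=1 v=5: DROP (t<8-2); WM=8
i=7 t=9 v=8: → [9,11); WM=8
i=8 t=1 v=6: DROP (t<8-2); WM=8
i=9 t=12 v=7: → [12,14); WM=11
i=10 t=13 v=5: → [12,15); WM=12
i=11 t=11 v=7: → [11,15); WM=12
i=12 t=19 v=4: → [19,21); WM=18
i=13 t=16 v=8: → [16,18); WM=18
i=14 t=12 v=4: DROP (t<18-2); WM=18
i=15 t=20 v=4: → [19,22); WM=19
i=16 t=20 v=5: → [19,22); WM=19
i=17 t=19 v=5: → [19,22); WM=19
i=18 t=23 v=1: → [23,25); WM=22
i=19 t=23 v=3: → [23,25); WM=22
i=20 t=21 v=2: → [19,23); WM=22
i=21 t=22 v=4: → [19,25); WM=22

[1,4)=8 [5,8)=8 [9,11)=8 [11,15)=7 [16,18)=8 [19,25)=5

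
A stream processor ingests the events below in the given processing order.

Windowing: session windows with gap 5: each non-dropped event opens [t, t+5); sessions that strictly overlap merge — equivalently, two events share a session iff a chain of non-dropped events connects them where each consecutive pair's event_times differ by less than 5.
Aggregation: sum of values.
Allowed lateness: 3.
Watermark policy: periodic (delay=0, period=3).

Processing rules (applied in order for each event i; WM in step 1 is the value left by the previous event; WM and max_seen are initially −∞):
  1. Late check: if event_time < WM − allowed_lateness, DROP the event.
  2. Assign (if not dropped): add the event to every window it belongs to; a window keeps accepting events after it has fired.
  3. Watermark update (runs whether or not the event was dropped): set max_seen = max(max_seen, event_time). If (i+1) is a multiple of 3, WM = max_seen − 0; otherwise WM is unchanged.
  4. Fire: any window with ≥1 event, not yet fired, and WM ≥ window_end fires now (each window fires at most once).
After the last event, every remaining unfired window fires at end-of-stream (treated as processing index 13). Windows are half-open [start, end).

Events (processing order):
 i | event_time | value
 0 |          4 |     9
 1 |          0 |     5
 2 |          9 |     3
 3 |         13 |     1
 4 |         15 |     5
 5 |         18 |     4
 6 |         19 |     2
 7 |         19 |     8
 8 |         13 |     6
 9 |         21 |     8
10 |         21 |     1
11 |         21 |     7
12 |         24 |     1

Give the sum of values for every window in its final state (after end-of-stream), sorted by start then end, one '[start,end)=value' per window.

i=0 t=4 v=9: → [4,9); WM=−∞
i=1 t=0 v=5: → [0,9); WM=−∞
i=2 t=9 v=3: → [9,14); WM=9
i=3 t=13 v=1: → [9,18); WM=9
i=4 t=15 v=5: → [9,20); WM=9
i=5 t=18 v=4: → [9,23); WM=18
i=6 t=19 v=2: → [9,24); WM=18
i=7 t=19 v=8: → [9,24); WM=18
i=8 t=13 v=6: DROP (t<18-3); WM=19
i=9 t=21 v=8: → [9,26); WM=19
i=10 t=21 v=1: → [9,26); WM=19
i=11 t=21 v=7: → [9,26); WM=21
i=12 t=24 v=1: → [9,29); WM=21

[0,9)=14 [9,29)=40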